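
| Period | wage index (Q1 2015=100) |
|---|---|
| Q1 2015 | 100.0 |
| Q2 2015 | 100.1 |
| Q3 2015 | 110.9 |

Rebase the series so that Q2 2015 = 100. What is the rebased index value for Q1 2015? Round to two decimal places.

Rebased(Q1 2015) = 100.0 / 100.1 × 100 = 99.9001

99.90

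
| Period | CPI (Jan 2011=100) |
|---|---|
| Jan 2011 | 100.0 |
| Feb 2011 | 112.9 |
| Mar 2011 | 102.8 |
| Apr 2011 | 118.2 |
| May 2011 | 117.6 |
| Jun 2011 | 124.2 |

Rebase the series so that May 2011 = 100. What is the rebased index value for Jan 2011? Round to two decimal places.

Rebased(Jan 2011) = 100.0 / 117.6 × 100 = 85.0340

85.03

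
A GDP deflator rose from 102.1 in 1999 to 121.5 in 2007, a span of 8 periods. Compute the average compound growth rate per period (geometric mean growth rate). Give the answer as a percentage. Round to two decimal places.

Growth factor = (121.5/102.1)^(1/8) = (1.190010)^(1/8) = 1.021983
Growth rate = 1.021983 − 1 = 0.021983 = 2.1983%

2.20%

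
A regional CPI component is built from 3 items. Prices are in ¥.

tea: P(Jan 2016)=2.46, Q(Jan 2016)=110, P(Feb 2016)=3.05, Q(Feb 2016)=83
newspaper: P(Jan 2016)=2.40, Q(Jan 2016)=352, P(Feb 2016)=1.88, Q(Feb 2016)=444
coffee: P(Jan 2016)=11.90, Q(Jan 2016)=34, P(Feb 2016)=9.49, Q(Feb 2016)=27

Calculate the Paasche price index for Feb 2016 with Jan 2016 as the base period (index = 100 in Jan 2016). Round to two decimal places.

Paasche price index uses current-period quantities as weights.
ΣP(Feb 2016)·Q(Feb 2016) = 3.05×83 + 1.88×444 + 9.49×27 = 253.15 + 834.72 + 256.23 = 1344.1
ΣP(Jan 2016)·Q(Feb 2016) = 2.46×83 + 2.40×444 + 11.90×27 = 204.18 + 1065.6 + 321.3 = 1591.08
Index = 1344.1 / 1591.08 × 100 = 84.4772

84.48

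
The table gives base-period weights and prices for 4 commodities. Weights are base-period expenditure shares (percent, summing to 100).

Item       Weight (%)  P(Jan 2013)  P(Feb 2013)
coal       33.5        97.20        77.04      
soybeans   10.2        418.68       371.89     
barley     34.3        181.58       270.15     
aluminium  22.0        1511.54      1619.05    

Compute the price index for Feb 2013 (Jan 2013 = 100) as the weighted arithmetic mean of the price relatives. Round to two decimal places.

coal: 33.5 × (77.04/97.20) = 33.5 × 0.792593 = 26.5519
soybeans: 10.2 × (371.89/418.68) = 10.2 × 0.888244 = 9.0601
barley: 34.3 × (270.15/181.58) = 34.3 × 1.487774 = 51.0306
aluminium: 22.0 × (1619.05/1511.54) = 22.0 × 1.071126 = 23.5648
Index = Σ wᵢ·(p₁ᵢ/p₀ᵢ) = 26.5519 + 9.0601 + 51.0306 + 23.5648 = 110.2074

110.21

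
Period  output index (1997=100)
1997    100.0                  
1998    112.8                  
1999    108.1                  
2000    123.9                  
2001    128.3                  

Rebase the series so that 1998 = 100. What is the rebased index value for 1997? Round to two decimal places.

88.65

Rebased(1997) = 100.0 / 112.8 × 100 = 88.6525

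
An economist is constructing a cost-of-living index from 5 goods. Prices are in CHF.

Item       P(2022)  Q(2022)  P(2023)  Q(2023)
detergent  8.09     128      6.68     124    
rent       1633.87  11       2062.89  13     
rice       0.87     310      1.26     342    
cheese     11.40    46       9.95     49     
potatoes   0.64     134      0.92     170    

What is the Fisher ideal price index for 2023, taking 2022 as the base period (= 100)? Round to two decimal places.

123.52

Laspeyres component (base-period weights):
ΣP(2023)Q(2022) = 6.68×128 + 2062.89×11 + 1.26×310 + 9.95×46 + 0.92×134 = 855.04 + 22691.79 + 390.6 + 457.7 + 123.28 = 24518.41
ΣP(2022)Q(2022) = 8.09×128 + 1633.87×11 + 0.87×310 + 11.40×46 + 0.64×134 = 1035.52 + 17972.57 + 269.7 + 524.4 + 85.76 = 19887.95
L = 24518.41 / 19887.95 × 100 = 123.2827
Paasche component (current-period weights):
ΣP(2023)Q(2023) = 6.68×124 + 2062.89×13 + 1.26×342 + 9.95×49 + 0.92×170 = 828.32 + 26817.57 + 430.92 + 487.55 + 156.4 = 28720.76
ΣP(2022)Q(2023) = 8.09×124 + 1633.87×13 + 0.87×342 + 11.40×49 + 0.64×170 = 1003.16 + 21240.31 + 297.54 + 558.6 + 108.8 = 23208.41
P = 28720.76 / 23208.41 × 100 = 123.7515
Fisher = √(L × P) = √(123.2827 × 123.7515) = 123.5169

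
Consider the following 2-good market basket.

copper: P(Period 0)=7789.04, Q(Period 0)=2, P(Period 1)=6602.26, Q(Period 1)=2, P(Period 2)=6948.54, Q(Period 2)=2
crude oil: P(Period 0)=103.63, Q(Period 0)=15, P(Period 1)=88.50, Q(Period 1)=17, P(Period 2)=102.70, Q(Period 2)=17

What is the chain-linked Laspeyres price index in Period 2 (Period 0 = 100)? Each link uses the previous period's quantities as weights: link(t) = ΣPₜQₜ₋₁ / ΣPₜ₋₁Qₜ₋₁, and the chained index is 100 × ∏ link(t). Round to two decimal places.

90.21

Link Period 0→Period 1:
ΣP(Period 1)Q(Period 0) = 6602.26×2 + 88.50×15 = 13204.52 + 1327.5 = 14532.02
ΣP(Period 0)Q(Period 0) = 7789.04×2 + 103.63×15 = 15578.08 + 1554.45 = 17132.53
link = 14532.02/17132.53 = 0.848212
Link Period 1→Period 2:
ΣP(Period 2)Q(Period 1) = 6948.54×2 + 102.70×17 = 13897.08 + 1745.9 = 15642.98
ΣP(Period 1)Q(Period 1) = 6602.26×2 + 88.50×17 = 13204.52 + 1504.5 = 14709.02
link = 15642.98/14709.02 = 1.063496
Chained index = 100 × 0.848212 × 1.063496 = 90.2070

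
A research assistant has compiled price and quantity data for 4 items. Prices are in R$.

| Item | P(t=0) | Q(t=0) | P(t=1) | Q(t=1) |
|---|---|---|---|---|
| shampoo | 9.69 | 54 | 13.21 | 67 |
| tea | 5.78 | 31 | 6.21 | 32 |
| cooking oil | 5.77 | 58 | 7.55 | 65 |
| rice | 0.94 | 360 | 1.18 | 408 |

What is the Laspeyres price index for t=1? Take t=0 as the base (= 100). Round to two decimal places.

128.58

Laspeyres price index uses base-period quantities as weights.
ΣP(t=1)·Q(t=0) = 13.21×54 + 6.21×31 + 7.55×58 + 1.18×360 = 713.34 + 192.51 + 437.9 + 424.8 = 1768.55
ΣP(t=0)·Q(t=0) = 9.69×54 + 5.78×31 + 5.77×58 + 0.94×360 = 523.26 + 179.18 + 334.66 + 338.4 = 1375.5
Index = 1768.55 / 1375.5 × 100 = 128.5751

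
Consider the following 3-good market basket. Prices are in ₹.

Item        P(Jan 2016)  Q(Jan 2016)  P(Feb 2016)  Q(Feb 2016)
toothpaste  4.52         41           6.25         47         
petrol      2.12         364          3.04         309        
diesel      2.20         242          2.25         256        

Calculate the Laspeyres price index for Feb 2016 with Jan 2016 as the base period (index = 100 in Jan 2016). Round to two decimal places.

128.06

Laspeyres price index uses base-period quantities as weights.
ΣP(Feb 2016)·Q(Jan 2016) = 6.25×41 + 3.04×364 + 2.25×242 = 256.25 + 1106.56 + 544.5 = 1907.31
ΣP(Jan 2016)·Q(Jan 2016) = 4.52×41 + 2.12×364 + 2.20×242 = 185.32 + 771.68 + 532.4 = 1489.4
Index = 1907.31 / 1489.4 × 100 = 128.0589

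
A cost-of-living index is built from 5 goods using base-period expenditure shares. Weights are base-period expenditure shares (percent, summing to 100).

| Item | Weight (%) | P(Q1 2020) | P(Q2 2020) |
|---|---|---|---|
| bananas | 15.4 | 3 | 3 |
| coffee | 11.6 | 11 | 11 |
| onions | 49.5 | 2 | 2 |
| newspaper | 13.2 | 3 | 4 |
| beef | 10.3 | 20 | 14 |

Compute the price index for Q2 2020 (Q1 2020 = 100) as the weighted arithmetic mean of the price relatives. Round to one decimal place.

101.3

bananas: 15.4 × (3/3) = 15.4 × 1.000000 = 15.4000
coffee: 11.6 × (11/11) = 11.6 × 1.000000 = 11.6000
onions: 49.5 × (2/2) = 49.5 × 1.000000 = 49.5000
newspaper: 13.2 × (4/3) = 13.2 × 1.333333 = 17.6000
beef: 10.3 × (14/20) = 10.3 × 0.700000 = 7.2100
Index = Σ wᵢ·(p₁ᵢ/p₀ᵢ) = 15.4000 + 11.6000 + 49.5000 + 17.6000 + 7.2100 = 101.3100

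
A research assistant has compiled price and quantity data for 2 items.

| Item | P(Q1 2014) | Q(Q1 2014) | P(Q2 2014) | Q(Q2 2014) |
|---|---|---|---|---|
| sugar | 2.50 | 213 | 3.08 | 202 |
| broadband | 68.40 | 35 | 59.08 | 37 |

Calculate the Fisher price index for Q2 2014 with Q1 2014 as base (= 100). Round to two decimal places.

92.79

Laspeyres component (base-period weights):
ΣP(Q2 2014)Q(Q1 2014) = 3.08×213 + 59.08×35 = 656.04 + 2067.8 = 2723.84
ΣP(Q1 2014)Q(Q1 2014) = 2.50×213 + 68.40×35 = 532.5 + 2394 = 2926.5
L = 2723.84 / 2926.5 × 100 = 93.0750
Paasche component (current-period weights):
ΣP(Q2 2014)Q(Q2 2014) = 3.08×202 + 59.08×37 = 622.16 + 2185.96 = 2808.12
ΣP(Q1 2014)Q(Q2 2014) = 2.50×202 + 68.40×37 = 505 + 2530.8 = 3035.8
P = 2808.12 / 3035.8 × 100 = 92.5002
Fisher = √(L × P) = √(93.0750 × 92.5002) = 92.7871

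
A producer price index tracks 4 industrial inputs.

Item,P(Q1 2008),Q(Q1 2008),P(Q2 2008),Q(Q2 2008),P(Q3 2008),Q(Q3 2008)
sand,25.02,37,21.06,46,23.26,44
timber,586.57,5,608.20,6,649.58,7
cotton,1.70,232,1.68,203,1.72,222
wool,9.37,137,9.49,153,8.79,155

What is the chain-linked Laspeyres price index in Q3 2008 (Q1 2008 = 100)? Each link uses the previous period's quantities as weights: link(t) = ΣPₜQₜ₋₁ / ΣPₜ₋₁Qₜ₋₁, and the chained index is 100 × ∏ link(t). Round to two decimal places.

Link Q1 2008→Q2 2008:
ΣP(Q2 2008)Q(Q1 2008) = 21.06×37 + 608.20×5 + 1.68×232 + 9.49×137 = 779.22 + 3041 + 389.76 + 1300.13 = 5510.11
ΣP(Q1 2008)Q(Q1 2008) = 25.02×37 + 586.57×5 + 1.70×232 + 9.37×137 = 925.74 + 2932.85 + 394.4 + 1283.69 = 5536.68
link = 5510.11/5536.68 = 0.995201
Link Q2 2008→Q3 2008:
ΣP(Q3 2008)Q(Q2 2008) = 23.26×46 + 649.58×6 + 1.72×203 + 8.79×153 = 1069.96 + 3897.48 + 349.16 + 1344.87 = 6661.47
ΣP(Q2 2008)Q(Q2 2008) = 21.06×46 + 608.20×6 + 1.68×203 + 9.49×153 = 968.76 + 3649.2 + 341.04 + 1451.97 = 6410.97
link = 6661.47/6410.97 = 1.039074
Chained index = 100 × 0.995201 × 1.039074 = 103.4087

103.41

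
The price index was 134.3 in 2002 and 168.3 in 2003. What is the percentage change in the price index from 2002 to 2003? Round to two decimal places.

Change = (168.3 − 134.3) / 134.3 × 100
       = 34.0 / 134.3 × 100 = 25.3165%

25.32%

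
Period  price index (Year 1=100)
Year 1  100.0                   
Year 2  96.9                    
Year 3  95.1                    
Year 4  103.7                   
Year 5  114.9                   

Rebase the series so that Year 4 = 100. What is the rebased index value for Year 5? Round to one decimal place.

110.8

Rebased(Year 5) = 114.9 / 103.7 × 100 = 110.8004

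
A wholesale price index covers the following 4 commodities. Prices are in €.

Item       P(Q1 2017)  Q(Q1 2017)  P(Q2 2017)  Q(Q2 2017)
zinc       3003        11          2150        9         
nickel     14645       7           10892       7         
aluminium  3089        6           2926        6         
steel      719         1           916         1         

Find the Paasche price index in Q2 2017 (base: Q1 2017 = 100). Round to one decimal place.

76.7

Paasche price index uses current-period quantities as weights.
ΣP(Q2 2017)·Q(Q2 2017) = 2150×9 + 10892×7 + 2926×6 + 916×1 = 19350 + 76244 + 17556 + 916 = 114066
ΣP(Q1 2017)·Q(Q2 2017) = 3003×9 + 14645×7 + 3089×6 + 719×1 = 27027 + 102515 + 18534 + 719 = 148795
Index = 114066 / 148795 × 100 = 76.6598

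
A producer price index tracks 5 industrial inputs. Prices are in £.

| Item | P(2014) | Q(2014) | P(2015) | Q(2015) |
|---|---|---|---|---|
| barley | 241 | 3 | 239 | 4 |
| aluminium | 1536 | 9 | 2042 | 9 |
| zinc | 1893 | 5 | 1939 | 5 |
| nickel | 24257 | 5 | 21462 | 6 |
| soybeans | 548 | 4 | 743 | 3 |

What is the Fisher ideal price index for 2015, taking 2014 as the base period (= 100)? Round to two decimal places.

93.82

Laspeyres component (base-period weights):
ΣP(2015)Q(2014) = 239×3 + 2042×9 + 1939×5 + 21462×5 + 743×4 = 717 + 18378 + 9695 + 107310 + 2972 = 139072
ΣP(2014)Q(2014) = 241×3 + 1536×9 + 1893×5 + 24257×5 + 548×4 = 723 + 13824 + 9465 + 121285 + 2192 = 147489
L = 139072 / 147489 × 100 = 94.2931
Paasche component (current-period weights):
ΣP(2015)Q(2015) = 239×4 + 2042×9 + 1939×5 + 21462×6 + 743×3 = 956 + 18378 + 9695 + 128772 + 2229 = 160030
ΣP(2014)Q(2015) = 241×4 + 1536×9 + 1893×5 + 24257×6 + 548×3 = 964 + 13824 + 9465 + 145542 + 1644 = 171439
P = 160030 / 171439 × 100 = 93.3452
Fisher = √(L × P) = √(94.2931 × 93.3452) = 93.8179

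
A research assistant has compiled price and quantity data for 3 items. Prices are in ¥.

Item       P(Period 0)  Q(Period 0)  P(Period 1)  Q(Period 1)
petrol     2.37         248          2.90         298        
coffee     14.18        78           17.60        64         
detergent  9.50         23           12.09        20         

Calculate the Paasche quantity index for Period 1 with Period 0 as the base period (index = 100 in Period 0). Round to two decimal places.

Paasche quantity index uses current-period prices as weights.
ΣP(Period 1)·Q(Period 1) = 2.90×298 + 17.60×64 + 12.09×20 = 864.2 + 1126.4 + 241.8 = 2232.4
ΣP(Period 1)·Q(Period 0) = 2.90×248 + 17.60×78 + 12.09×23 = 719.2 + 1372.8 + 278.07 = 2370.07
Index = 2232.4 / 2370.07 × 100 = 94.1913

94.19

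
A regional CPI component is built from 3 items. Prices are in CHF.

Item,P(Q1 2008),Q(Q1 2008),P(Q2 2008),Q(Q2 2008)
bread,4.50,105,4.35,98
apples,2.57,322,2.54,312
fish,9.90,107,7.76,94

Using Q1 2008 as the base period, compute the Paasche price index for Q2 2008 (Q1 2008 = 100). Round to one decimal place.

89.6

Paasche price index uses current-period quantities as weights.
ΣP(Q2 2008)·Q(Q2 2008) = 4.35×98 + 2.54×312 + 7.76×94 = 426.3 + 792.48 + 729.44 = 1948.22
ΣP(Q1 2008)·Q(Q2 2008) = 4.50×98 + 2.57×312 + 9.90×94 = 441 + 801.84 + 930.6 = 2173.44
Index = 1948.22 / 2173.44 × 100 = 89.6376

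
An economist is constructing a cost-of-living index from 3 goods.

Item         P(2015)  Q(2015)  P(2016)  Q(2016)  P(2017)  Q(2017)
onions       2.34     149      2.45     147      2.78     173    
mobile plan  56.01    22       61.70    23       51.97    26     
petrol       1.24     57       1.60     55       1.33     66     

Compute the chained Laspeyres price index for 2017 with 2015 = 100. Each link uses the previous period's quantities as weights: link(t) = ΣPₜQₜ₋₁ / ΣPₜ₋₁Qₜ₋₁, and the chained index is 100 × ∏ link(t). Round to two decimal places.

98.63

Link 2015→2016:
ΣP(2016)Q(2015) = 2.45×149 + 61.70×22 + 1.60×57 = 365.05 + 1357.4 + 91.2 = 1813.65
ΣP(2015)Q(2015) = 2.34×149 + 56.01×22 + 1.24×57 = 348.66 + 1232.22 + 70.68 = 1651.56
link = 1813.65/1651.56 = 1.098144
Link 2016→2017:
ΣP(2017)Q(2016) = 2.78×147 + 51.97×23 + 1.33×55 = 408.66 + 1195.31 + 73.15 = 1677.12
ΣP(2016)Q(2016) = 2.45×147 + 61.70×23 + 1.60×55 = 360.15 + 1419.1 + 88 = 1867.25
link = 1677.12/1867.25 = 0.898176
Chained index = 100 × 1.098144 × 0.898176 = 98.6327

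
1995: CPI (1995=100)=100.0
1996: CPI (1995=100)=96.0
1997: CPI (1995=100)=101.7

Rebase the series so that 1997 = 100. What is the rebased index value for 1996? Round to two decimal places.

94.40

Rebased(1996) = 96.0 / 101.7 × 100 = 94.3953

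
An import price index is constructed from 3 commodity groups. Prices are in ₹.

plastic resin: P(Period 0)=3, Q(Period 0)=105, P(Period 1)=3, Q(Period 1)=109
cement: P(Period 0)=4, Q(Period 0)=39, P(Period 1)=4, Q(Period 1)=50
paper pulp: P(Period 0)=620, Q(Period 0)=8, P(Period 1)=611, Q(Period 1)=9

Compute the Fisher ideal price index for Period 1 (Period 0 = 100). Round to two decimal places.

98.67

Laspeyres component (base-period weights):
ΣP(Period 1)Q(Period 0) = 3×105 + 4×39 + 611×8 = 315 + 156 + 4888 = 5359
ΣP(Period 0)Q(Period 0) = 3×105 + 4×39 + 620×8 = 315 + 156 + 4960 = 5431
L = 5359 / 5431 × 100 = 98.6743
Paasche component (current-period weights):
ΣP(Period 1)Q(Period 1) = 3×109 + 4×50 + 611×9 = 327 + 200 + 5499 = 6026
ΣP(Period 0)Q(Period 1) = 3×109 + 4×50 + 620×9 = 327 + 200 + 5580 = 6107
P = 6026 / 6107 × 100 = 98.6737
Fisher = √(L × P) = √(98.6743 × 98.6737) = 98.6740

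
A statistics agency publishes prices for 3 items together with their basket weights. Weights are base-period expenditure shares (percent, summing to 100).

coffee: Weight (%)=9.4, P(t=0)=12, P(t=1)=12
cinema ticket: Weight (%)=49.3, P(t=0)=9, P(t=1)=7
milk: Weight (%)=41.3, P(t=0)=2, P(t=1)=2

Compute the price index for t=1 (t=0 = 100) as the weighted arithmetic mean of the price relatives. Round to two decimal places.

coffee: 9.4 × (12/12) = 9.4 × 1.000000 = 9.4000
cinema ticket: 49.3 × (7/9) = 49.3 × 0.777778 = 38.3444
milk: 41.3 × (2/2) = 41.3 × 1.000000 = 41.3000
Index = Σ wᵢ·(p₁ᵢ/p₀ᵢ) = 9.4000 + 38.3444 + 41.3000 = 89.0444

89.04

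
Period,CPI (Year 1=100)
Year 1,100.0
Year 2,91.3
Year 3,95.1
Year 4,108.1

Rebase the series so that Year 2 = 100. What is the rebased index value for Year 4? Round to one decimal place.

118.4

Rebased(Year 4) = 108.1 / 91.3 × 100 = 118.4009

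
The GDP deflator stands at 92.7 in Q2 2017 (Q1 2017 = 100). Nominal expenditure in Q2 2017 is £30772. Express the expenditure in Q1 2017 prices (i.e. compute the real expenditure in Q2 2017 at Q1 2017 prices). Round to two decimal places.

33195.25

Real = Nominal ÷ (Index/100) = 30772 ÷ (92.7/100)
     = 30772 ÷ 0.927 = 33195.2535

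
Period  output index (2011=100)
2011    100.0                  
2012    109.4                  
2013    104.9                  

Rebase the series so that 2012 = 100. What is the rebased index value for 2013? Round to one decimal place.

Rebased(2013) = 104.9 / 109.4 × 100 = 95.8867

95.9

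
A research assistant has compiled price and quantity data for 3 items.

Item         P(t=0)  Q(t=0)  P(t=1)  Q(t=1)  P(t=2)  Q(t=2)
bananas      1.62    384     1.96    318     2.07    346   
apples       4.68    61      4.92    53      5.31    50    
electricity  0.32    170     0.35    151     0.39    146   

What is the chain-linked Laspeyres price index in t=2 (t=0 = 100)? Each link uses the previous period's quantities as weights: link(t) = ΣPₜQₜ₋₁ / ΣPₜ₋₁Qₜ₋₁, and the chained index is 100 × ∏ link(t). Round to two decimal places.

123.24

Link t=0→t=1:
ΣP(t=1)Q(t=0) = 1.96×384 + 4.92×61 + 0.35×170 = 752.64 + 300.12 + 59.5 = 1112.26
ΣP(t=0)Q(t=0) = 1.62×384 + 4.68×61 + 0.32×170 = 622.08 + 285.48 + 54.4 = 961.96
link = 1112.26/961.96 = 1.156244
Link t=1→t=2:
ΣP(t=2)Q(t=1) = 2.07×318 + 5.31×53 + 0.39×151 = 658.26 + 281.43 + 58.89 = 998.58
ΣP(t=1)Q(t=1) = 1.96×318 + 4.92×53 + 0.35×151 = 623.28 + 260.76 + 52.85 = 936.89
link = 998.58/936.89 = 1.065846
Chained index = 100 × 1.156244 × 1.065846 = 123.2377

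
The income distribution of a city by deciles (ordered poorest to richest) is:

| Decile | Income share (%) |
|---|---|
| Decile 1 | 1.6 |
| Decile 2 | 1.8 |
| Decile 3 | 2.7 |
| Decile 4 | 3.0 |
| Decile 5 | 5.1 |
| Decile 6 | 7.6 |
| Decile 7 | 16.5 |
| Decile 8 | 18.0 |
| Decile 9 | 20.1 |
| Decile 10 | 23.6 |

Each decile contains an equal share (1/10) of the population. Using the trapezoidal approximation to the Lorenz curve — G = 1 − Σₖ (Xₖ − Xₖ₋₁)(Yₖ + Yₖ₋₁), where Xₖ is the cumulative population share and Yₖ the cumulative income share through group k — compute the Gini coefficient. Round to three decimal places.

Cumulative income shares Yₖ: 0.0160, 0.0340, 0.0610, 0.0910, 0.1420, 0.2180, 0.3830, 0.5630, 0.7640, 1.0000
Σ (Xₖ−Xₖ₋₁)(Yₖ+Yₖ₋₁) = (1/10)(0.0160+0.0000) + (1/10)(0.0340+0.0160) + (1/10)(0.0610+0.0340) + (1/10)(0.0910+0.0610) + (1/10)(0.1420+0.0910) + (1/10)(0.2180+0.1420) + (1/10)(0.3830+0.2180) + (1/10)(0.5630+0.3830) + (1/10)(0.7640+0.5630) + (1/10)(1.0000+0.7640)
  = 0.0016 + 0.0050 + 0.0095 + 0.0152 + 0.0233 + 0.0360 + 0.0601 + 0.0946 + 0.1327 + 0.1764 = 0.5544
G = 1 − 0.5544 = 0.4456

0.446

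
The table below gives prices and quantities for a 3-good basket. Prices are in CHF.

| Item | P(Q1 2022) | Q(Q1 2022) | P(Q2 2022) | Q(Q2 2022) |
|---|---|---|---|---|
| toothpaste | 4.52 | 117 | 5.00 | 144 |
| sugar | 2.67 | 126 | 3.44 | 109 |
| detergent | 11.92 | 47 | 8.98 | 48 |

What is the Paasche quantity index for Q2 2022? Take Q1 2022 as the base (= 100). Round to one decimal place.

105.9

Paasche quantity index uses current-period prices as weights.
ΣP(Q2 2022)·Q(Q2 2022) = 5.00×144 + 3.44×109 + 8.98×48 = 720 + 374.96 + 431.04 = 1526
ΣP(Q2 2022)·Q(Q1 2022) = 5.00×117 + 3.44×126 + 8.98×47 = 585 + 433.44 + 422.06 = 1440.5
Index = 1526 / 1440.5 × 100 = 105.9354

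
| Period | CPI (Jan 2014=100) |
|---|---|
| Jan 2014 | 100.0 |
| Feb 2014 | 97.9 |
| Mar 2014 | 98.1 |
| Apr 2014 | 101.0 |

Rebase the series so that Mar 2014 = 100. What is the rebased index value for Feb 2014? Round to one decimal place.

Rebased(Feb 2014) = 97.9 / 98.1 × 100 = 99.7961

99.8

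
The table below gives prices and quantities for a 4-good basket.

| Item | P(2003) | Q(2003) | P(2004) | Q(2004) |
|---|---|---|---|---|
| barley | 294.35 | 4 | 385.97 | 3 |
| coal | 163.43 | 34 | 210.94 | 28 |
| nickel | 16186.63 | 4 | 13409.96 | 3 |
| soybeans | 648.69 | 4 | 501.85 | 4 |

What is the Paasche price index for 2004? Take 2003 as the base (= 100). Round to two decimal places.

Paasche price index uses current-period quantities as weights.
ΣP(2004)·Q(2004) = 385.97×3 + 210.94×28 + 13409.96×3 + 501.85×4 = 1157.91 + 5906.32 + 40229.88 + 2007.4 = 49301.51
ΣP(2003)·Q(2004) = 294.35×3 + 163.43×28 + 16186.63×3 + 648.69×4 = 883.05 + 4576.04 + 48559.89 + 2594.76 = 56613.74
Index = 49301.51 / 56613.74 × 100 = 87.0840

87.08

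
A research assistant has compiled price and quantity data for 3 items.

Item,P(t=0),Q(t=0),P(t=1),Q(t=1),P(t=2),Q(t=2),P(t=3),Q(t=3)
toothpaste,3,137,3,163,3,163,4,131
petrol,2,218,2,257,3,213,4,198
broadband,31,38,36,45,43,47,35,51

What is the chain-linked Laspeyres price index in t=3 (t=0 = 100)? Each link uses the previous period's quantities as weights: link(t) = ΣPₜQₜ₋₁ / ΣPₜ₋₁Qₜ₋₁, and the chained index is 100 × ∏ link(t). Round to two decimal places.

133.24

Link t=0→t=1:
ΣP(t=1)Q(t=0) = 3×137 + 2×218 + 36×38 = 411 + 436 + 1368 = 2215
ΣP(t=0)Q(t=0) = 3×137 + 2×218 + 31×38 = 411 + 436 + 1178 = 2025
link = 2215/2025 = 1.093827
Link t=1→t=2:
ΣP(t=2)Q(t=1) = 3×163 + 3×257 + 43×45 = 489 + 771 + 1935 = 3195
ΣP(t=1)Q(t=1) = 3×163 + 2×257 + 36×45 = 489 + 514 + 1620 = 2623
link = 3195/2623 = 1.218071
Link t=2→t=3:
ΣP(t=3)Q(t=2) = 4×163 + 4×213 + 35×47 = 652 + 852 + 1645 = 3149
ΣP(t=2)Q(t=2) = 3×163 + 3×213 + 43×47 = 489 + 639 + 2021 = 3149
link = 3149/3149 = 1.000000
Chained index = 100 × 1.093827 × 1.218071 × 1.000000 = 133.2359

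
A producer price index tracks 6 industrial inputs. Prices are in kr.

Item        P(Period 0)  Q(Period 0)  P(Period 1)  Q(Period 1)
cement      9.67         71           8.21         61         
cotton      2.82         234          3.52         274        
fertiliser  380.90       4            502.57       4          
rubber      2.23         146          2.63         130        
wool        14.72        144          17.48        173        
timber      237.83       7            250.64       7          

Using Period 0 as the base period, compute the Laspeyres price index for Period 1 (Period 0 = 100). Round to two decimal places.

Laspeyres price index uses base-period quantities as weights.
ΣP(Period 1)·Q(Period 0) = 8.21×71 + 3.52×234 + 502.57×4 + 2.63×146 + 17.48×144 + 250.64×7 = 582.91 + 823.68 + 2010.28 + 383.98 + 2517.12 + 1754.48 = 8072.45
ΣP(Period 0)·Q(Period 0) = 9.67×71 + 2.82×234 + 380.90×4 + 2.23×146 + 14.72×144 + 237.83×7 = 686.57 + 659.88 + 1523.6 + 325.58 + 2119.68 + 1664.81 = 6980.12
Index = 8072.45 / 6980.12 × 100 = 115.6492

115.65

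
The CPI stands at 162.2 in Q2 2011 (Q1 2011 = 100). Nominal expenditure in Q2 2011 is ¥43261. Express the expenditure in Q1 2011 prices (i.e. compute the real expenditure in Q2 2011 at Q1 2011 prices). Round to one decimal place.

Real = Nominal ÷ (Index/100) = 43261 ÷ (162.2/100)
     = 43261 ÷ 1.622 = 26671.3933

26671.4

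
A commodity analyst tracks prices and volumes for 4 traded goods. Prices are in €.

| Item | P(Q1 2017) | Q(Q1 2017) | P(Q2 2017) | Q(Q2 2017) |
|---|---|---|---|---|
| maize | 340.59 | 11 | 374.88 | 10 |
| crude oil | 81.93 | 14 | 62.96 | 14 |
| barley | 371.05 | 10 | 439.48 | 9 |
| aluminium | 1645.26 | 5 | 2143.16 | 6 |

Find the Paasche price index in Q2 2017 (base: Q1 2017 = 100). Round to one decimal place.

Paasche price index uses current-period quantities as weights.
ΣP(Q2 2017)·Q(Q2 2017) = 374.88×10 + 62.96×14 + 439.48×9 + 2143.16×6 = 3748.8 + 881.44 + 3955.32 + 12858.96 = 21444.52
ΣP(Q1 2017)·Q(Q2 2017) = 340.59×10 + 81.93×14 + 371.05×9 + 1645.26×6 = 3405.9 + 1147.02 + 3339.45 + 9871.56 = 17763.93
Index = 21444.52 / 17763.93 × 100 = 120.7195

120.7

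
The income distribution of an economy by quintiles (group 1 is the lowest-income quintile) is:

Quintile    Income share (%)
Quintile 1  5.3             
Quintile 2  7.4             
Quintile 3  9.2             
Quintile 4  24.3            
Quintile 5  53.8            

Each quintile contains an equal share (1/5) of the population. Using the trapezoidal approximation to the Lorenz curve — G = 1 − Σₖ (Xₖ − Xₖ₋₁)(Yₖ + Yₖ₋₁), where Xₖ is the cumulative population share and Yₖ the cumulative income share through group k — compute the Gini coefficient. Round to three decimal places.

0.456

Cumulative income shares Yₖ: 0.0530, 0.1270, 0.2190, 0.4620, 1.0000
Σ (Xₖ−Xₖ₋₁)(Yₖ+Yₖ₋₁) = (1/5)(0.0530+0.0000) + (1/5)(0.1270+0.0530) + (1/5)(0.2190+0.1270) + (1/5)(0.4620+0.2190) + (1/5)(1.0000+0.4620)
  = 0.0106 + 0.0360 + 0.0692 + 0.1362 + 0.2924 = 0.5444
G = 1 − 0.5444 = 0.4556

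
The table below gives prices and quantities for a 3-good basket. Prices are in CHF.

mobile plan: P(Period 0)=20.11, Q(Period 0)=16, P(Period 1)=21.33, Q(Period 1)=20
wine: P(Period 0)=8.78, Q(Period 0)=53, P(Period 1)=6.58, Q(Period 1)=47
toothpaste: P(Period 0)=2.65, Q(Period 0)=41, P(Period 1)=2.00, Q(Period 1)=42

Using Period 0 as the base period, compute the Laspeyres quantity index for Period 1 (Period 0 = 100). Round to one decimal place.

Laspeyres quantity index uses base-period prices as weights.
ΣP(Period 0)·Q(Period 1) = 20.11×20 + 8.78×47 + 2.65×42 = 402.2 + 412.66 + 111.3 = 926.16
ΣP(Period 0)·Q(Period 0) = 20.11×16 + 8.78×53 + 2.65×41 = 321.76 + 465.34 + 108.65 = 895.75
Index = 926.16 / 895.75 × 100 = 103.3949

103.4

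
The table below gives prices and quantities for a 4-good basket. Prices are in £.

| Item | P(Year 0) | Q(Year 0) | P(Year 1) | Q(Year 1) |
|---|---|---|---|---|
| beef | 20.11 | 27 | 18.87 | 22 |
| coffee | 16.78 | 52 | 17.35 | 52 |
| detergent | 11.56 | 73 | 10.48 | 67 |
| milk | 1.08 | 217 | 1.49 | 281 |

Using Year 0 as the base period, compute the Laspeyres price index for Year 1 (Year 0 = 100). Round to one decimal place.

100.3

Laspeyres price index uses base-period quantities as weights.
ΣP(Year 1)·Q(Year 0) = 18.87×27 + 17.35×52 + 10.48×73 + 1.49×217 = 509.49 + 902.2 + 765.04 + 323.33 = 2500.06
ΣP(Year 0)·Q(Year 0) = 20.11×27 + 16.78×52 + 11.56×73 + 1.08×217 = 542.97 + 872.56 + 843.88 + 234.36 = 2493.77
Index = 2500.06 / 2493.77 × 100 = 100.2522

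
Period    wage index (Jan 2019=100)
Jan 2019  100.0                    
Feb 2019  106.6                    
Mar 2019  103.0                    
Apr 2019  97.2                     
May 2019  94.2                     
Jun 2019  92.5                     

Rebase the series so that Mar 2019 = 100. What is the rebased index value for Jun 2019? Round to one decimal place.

89.8

Rebased(Jun 2019) = 92.5 / 103.0 × 100 = 89.8058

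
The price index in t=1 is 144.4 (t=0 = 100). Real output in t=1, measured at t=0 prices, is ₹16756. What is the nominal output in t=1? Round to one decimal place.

Nominal = Real × (Index/100) = 16756 × (144.4/100)
        = 16756 × 1.444 = 24195.6640

24195.7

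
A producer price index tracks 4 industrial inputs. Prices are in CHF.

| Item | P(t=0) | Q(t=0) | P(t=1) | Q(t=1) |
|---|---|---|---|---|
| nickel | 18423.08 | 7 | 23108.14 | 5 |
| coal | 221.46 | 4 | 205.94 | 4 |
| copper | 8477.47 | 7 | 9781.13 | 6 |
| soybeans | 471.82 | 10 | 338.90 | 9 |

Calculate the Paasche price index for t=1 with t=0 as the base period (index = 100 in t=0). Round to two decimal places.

Paasche price index uses current-period quantities as weights.
ΣP(t=1)·Q(t=1) = 23108.14×5 + 205.94×4 + 9781.13×6 + 338.90×9 = 115540.7 + 823.76 + 58686.78 + 3050.1 = 178101.34
ΣP(t=0)·Q(t=1) = 18423.08×5 + 221.46×4 + 8477.47×6 + 471.82×9 = 92115.4 + 885.84 + 50864.82 + 4246.38 = 148112.44
Index = 178101.34 / 148112.44 × 100 = 120.2474

120.25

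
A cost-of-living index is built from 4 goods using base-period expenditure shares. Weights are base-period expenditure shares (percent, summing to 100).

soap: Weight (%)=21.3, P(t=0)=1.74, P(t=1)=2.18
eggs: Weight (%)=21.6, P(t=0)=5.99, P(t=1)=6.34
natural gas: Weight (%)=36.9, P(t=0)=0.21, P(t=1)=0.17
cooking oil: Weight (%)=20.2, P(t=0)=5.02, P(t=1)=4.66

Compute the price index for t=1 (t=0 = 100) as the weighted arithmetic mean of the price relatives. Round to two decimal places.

98.17

soap: 21.3 × (2.18/1.74) = 21.3 × 1.252874 = 26.6862
eggs: 21.6 × (6.34/5.99) = 21.6 × 1.058431 = 22.8621
natural gas: 36.9 × (0.17/0.21) = 36.9 × 0.809524 = 29.8714
cooking oil: 20.2 × (4.66/5.02) = 20.2 × 0.928287 = 18.7514
Index = Σ wᵢ·(p₁ᵢ/p₀ᵢ) = 26.6862 + 22.8621 + 29.8714 + 18.7514 = 98.1711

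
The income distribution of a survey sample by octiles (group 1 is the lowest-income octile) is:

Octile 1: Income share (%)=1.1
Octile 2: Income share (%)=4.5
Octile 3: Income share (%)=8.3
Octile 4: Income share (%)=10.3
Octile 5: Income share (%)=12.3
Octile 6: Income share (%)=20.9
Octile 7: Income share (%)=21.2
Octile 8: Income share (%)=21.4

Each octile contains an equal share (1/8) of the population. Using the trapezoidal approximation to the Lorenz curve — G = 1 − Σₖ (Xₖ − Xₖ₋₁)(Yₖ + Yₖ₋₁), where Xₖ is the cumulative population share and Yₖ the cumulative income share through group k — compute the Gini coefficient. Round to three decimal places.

Cumulative income shares Yₖ: 0.0110, 0.0560, 0.1390, 0.2420, 0.3650, 0.5740, 0.7860, 1.0000
Σ (Xₖ−Xₖ₋₁)(Yₖ+Yₖ₋₁) = (1/8)(0.0110+0.0000) + (1/8)(0.0560+0.0110) + (1/8)(0.1390+0.0560) + (1/8)(0.2420+0.1390) + (1/8)(0.3650+0.2420) + (1/8)(0.5740+0.3650) + (1/8)(0.7860+0.5740) + (1/8)(1.0000+0.7860)
  = 0.0014 + 0.0084 + 0.0244 + 0.0476 + 0.0759 + 0.1174 + 0.1700 + 0.2233 = 0.6683
G = 1 − 0.6683 = 0.3317

0.332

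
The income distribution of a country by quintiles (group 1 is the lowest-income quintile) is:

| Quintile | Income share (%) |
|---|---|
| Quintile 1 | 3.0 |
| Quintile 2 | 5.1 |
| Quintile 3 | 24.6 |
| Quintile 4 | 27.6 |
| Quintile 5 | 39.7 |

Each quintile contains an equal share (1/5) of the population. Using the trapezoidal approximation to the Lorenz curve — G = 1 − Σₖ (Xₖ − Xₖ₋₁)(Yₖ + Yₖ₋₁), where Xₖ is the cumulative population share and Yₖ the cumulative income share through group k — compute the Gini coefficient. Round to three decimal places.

Cumulative income shares Yₖ: 0.0300, 0.0810, 0.3270, 0.6030, 1.0000
Σ (Xₖ−Xₖ₋₁)(Yₖ+Yₖ₋₁) = (1/5)(0.0300+0.0000) + (1/5)(0.0810+0.0300) + (1/5)(0.3270+0.0810) + (1/5)(0.6030+0.3270) + (1/5)(1.0000+0.6030)
  = 0.0060 + 0.0222 + 0.0816 + 0.1860 + 0.3206 = 0.6164
G = 1 − 0.6164 = 0.3836

0.384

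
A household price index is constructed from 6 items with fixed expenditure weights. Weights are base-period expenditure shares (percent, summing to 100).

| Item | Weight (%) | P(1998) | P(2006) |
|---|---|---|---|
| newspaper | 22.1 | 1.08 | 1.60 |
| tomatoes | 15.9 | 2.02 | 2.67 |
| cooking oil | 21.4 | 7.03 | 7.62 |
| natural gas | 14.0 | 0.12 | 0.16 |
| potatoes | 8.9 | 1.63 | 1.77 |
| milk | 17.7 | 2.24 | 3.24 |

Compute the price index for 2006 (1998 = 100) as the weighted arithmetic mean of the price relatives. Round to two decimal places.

newspaper: 22.1 × (1.60/1.08) = 22.1 × 1.481481 = 32.7407
tomatoes: 15.9 × (2.67/2.02) = 15.9 × 1.321782 = 21.0163
cooking oil: 21.4 × (7.62/7.03) = 21.4 × 1.083926 = 23.1960
natural gas: 14.0 × (0.16/0.12) = 14.0 × 1.333333 = 18.6667
potatoes: 8.9 × (1.77/1.63) = 8.9 × 1.085890 = 9.6644
milk: 17.7 × (3.24/2.24) = 17.7 × 1.446429 = 25.6018
Index = Σ wᵢ·(p₁ᵢ/p₀ᵢ) = 32.7407 + 21.0163 + 23.1960 + 18.6667 + 9.6644 + 25.6018 = 130.8860

130.89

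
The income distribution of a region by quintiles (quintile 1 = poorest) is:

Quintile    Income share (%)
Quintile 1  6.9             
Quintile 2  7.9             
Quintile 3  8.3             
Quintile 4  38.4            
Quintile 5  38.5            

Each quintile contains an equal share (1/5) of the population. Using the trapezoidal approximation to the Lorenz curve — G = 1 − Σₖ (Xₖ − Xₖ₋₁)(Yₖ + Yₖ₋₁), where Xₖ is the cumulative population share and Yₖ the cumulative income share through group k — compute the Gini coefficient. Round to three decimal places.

0.375

Cumulative income shares Yₖ: 0.0690, 0.1480, 0.2310, 0.6150, 1.0000
Σ (Xₖ−Xₖ₋₁)(Yₖ+Yₖ₋₁) = (1/5)(0.0690+0.0000) + (1/5)(0.1480+0.0690) + (1/5)(0.2310+0.1480) + (1/5)(0.6150+0.2310) + (1/5)(1.0000+0.6150)
  = 0.0138 + 0.0434 + 0.0758 + 0.1692 + 0.3230 = 0.6252
G = 1 − 0.6252 = 0.3748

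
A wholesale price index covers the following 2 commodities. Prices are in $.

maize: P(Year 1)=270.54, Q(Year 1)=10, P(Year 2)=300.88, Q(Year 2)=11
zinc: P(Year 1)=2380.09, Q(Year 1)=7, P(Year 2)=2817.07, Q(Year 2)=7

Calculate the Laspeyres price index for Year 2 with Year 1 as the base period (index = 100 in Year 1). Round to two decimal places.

Laspeyres price index uses base-period quantities as weights.
ΣP(Year 2)·Q(Year 1) = 300.88×10 + 2817.07×7 = 3008.8 + 19719.49 = 22728.29
ΣP(Year 1)·Q(Year 1) = 270.54×10 + 2380.09×7 = 2705.4 + 16660.63 = 19366.03
Index = 22728.29 / 19366.03 × 100 = 117.3616

117.36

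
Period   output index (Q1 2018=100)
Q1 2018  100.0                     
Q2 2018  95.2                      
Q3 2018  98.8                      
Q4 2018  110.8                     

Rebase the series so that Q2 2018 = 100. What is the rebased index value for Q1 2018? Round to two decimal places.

105.04

Rebased(Q1 2018) = 100.0 / 95.2 × 100 = 105.0420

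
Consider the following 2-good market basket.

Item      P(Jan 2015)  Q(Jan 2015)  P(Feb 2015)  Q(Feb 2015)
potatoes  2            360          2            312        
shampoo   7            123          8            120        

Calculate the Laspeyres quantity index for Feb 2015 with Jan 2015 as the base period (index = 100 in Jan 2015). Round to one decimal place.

92.6

Laspeyres quantity index uses base-period prices as weights.
ΣP(Jan 2015)·Q(Feb 2015) = 2×312 + 7×120 = 624 + 840 = 1464
ΣP(Jan 2015)·Q(Jan 2015) = 2×360 + 7×123 = 720 + 861 = 1581
Index = 1464 / 1581 × 100 = 92.5996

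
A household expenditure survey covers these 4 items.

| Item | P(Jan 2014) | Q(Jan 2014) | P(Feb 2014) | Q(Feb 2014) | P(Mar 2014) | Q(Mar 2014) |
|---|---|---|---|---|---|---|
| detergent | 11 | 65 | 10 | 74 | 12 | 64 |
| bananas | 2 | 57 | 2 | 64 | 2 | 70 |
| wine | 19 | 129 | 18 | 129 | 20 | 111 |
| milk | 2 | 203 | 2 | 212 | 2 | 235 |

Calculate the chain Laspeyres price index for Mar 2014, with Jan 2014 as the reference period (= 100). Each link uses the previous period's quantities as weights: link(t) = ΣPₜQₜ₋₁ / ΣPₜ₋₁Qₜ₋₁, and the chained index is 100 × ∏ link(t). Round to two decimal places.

105.38

Link Jan 2014→Feb 2014:
ΣP(Feb 2014)Q(Jan 2014) = 10×65 + 2×57 + 18×129 + 2×203 = 650 + 114 + 2322 + 406 = 3492
ΣP(Jan 2014)Q(Jan 2014) = 11×65 + 2×57 + 19×129 + 2×203 = 715 + 114 + 2451 + 406 = 3686
link = 3492/3686 = 0.947368
Link Feb 2014→Mar 2014:
ΣP(Mar 2014)Q(Feb 2014) = 12×74 + 2×64 + 20×129 + 2×212 = 888 + 128 + 2580 + 424 = 4020
ΣP(Feb 2014)Q(Feb 2014) = 10×74 + 2×64 + 18×129 + 2×212 = 740 + 128 + 2322 + 424 = 3614
link = 4020/3614 = 1.112341
Chained index = 100 × 0.947368 × 1.112341 = 105.3797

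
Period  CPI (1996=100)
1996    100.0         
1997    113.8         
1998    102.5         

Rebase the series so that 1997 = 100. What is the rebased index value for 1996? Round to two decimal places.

Rebased(1996) = 100.0 / 113.8 × 100 = 87.8735

87.87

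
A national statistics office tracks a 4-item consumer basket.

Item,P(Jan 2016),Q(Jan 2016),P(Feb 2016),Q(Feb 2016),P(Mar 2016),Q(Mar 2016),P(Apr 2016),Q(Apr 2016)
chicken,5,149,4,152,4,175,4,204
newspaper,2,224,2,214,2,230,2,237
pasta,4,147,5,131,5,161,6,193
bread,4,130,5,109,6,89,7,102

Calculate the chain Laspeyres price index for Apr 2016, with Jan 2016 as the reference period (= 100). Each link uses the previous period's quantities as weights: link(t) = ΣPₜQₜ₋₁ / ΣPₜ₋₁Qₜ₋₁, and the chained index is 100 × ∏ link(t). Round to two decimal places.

121.78

Link Jan 2016→Feb 2016:
ΣP(Feb 2016)Q(Jan 2016) = 4×149 + 2×224 + 5×147 + 5×130 = 596 + 448 + 735 + 650 = 2429
ΣP(Jan 2016)Q(Jan 2016) = 5×149 + 2×224 + 4×147 + 4×130 = 745 + 448 + 588 + 520 = 2301
link = 2429/2301 = 1.055628
Link Feb 2016→Mar 2016:
ΣP(Mar 2016)Q(Feb 2016) = 4×152 + 2×214 + 5×131 + 6×109 = 608 + 428 + 655 + 654 = 2345
ΣP(Feb 2016)Q(Feb 2016) = 4×152 + 2×214 + 5×131 + 5×109 = 608 + 428 + 655 + 545 = 2236
link = 2345/2236 = 1.048748
Link Mar 2016→Apr 2016:
ΣP(Apr 2016)Q(Mar 2016) = 4×175 + 2×230 + 6×161 + 7×89 = 700 + 460 + 966 + 623 = 2749
ΣP(Mar 2016)Q(Mar 2016) = 4×175 + 2×230 + 5×161 + 6×89 = 700 + 460 + 805 + 534 = 2499
link = 2749/2499 = 1.100040
Chained index = 100 × 1.055628 × 1.048748 × 1.100040 = 121.7841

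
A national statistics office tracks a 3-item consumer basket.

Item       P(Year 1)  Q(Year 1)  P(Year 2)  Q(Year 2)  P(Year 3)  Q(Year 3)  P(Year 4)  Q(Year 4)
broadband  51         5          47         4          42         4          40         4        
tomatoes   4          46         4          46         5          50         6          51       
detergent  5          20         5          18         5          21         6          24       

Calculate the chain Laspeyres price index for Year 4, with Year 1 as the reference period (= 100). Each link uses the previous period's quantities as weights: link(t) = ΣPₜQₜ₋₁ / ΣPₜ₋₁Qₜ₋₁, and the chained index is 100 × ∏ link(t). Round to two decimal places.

Link Year 1→Year 2:
ΣP(Year 2)Q(Year 1) = 47×5 + 4×46 + 5×20 = 235 + 184 + 100 = 519
ΣP(Year 1)Q(Year 1) = 51×5 + 4×46 + 5×20 = 255 + 184 + 100 = 539
link = 519/539 = 0.962894
Link Year 2→Year 3:
ΣP(Year 3)Q(Year 2) = 42×4 + 5×46 + 5×18 = 168 + 230 + 90 = 488
ΣP(Year 2)Q(Year 2) = 47×4 + 4×46 + 5×18 = 188 + 184 + 90 = 462
link = 488/462 = 1.056277
Link Year 3→Year 4:
ΣP(Year 4)Q(Year 3) = 40×4 + 6×50 + 6×21 = 160 + 300 + 126 = 586
ΣP(Year 3)Q(Year 3) = 42×4 + 5×50 + 5×21 = 168 + 250 + 105 = 523
link = 586/523 = 1.120459
Chained index = 100 × 0.962894 × 1.056277 × 1.120459 = 113.9600

113.96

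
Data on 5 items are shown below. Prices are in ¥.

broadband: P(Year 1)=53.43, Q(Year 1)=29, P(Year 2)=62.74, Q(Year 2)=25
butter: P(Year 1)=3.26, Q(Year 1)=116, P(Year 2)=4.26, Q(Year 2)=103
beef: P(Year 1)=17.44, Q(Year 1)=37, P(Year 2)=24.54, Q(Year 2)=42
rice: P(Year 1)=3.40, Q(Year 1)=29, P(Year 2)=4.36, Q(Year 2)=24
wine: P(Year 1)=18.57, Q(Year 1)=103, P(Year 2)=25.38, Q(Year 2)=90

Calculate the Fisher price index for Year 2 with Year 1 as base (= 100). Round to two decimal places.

Laspeyres component (base-period weights):
ΣP(Year 2)Q(Year 1) = 62.74×29 + 4.26×116 + 24.54×37 + 4.36×29 + 25.38×103 = 1819.46 + 494.16 + 907.98 + 126.44 + 2614.14 = 5962.18
ΣP(Year 1)Q(Year 1) = 53.43×29 + 3.26×116 + 17.44×37 + 3.40×29 + 18.57×103 = 1549.47 + 378.16 + 645.28 + 98.6 + 1912.71 = 4584.22
L = 5962.18 / 4584.22 × 100 = 130.0588
Paasche component (current-period weights):
ΣP(Year 2)Q(Year 2) = 62.74×25 + 4.26×103 + 24.54×42 + 4.36×24 + 25.38×90 = 1568.5 + 438.78 + 1030.68 + 104.64 + 2284.2 = 5426.8
ΣP(Year 1)Q(Year 2) = 53.43×25 + 3.26×103 + 17.44×42 + 3.40×24 + 18.57×90 = 1335.75 + 335.78 + 732.48 + 81.6 + 1671.3 = 4156.91
P = 5426.8 / 4156.91 × 100 = 130.5489
Fisher = √(L × P) = √(130.0588 × 130.5489) = 130.3036

130.30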